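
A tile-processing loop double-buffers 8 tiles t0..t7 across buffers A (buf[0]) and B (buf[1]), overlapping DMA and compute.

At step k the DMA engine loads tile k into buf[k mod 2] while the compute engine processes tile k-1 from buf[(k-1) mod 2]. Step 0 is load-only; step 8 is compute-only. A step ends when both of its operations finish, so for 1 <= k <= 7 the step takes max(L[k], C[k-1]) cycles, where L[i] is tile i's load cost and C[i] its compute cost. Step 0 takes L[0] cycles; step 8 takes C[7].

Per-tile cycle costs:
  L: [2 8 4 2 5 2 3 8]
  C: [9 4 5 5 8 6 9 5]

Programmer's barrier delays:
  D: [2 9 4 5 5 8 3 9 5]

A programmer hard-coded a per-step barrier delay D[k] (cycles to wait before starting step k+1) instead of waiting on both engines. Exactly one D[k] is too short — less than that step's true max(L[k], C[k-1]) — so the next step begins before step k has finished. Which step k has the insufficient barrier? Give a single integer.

hazard at step 6

k=0 barrier L[0]=2→2c, D[0]=2 ok
k=1 barrier max(L[1]=8,C[0]=9)→9c, D[1]=9 ok
k=2 barrier max(L[2]=4,C[1]=4)→4c, D[2]=4 ok
k=3 barrier max(L[3]=2,C[2]=5)→5c, D[3]=5 ok
k=4 barrier max(L[4]=5,C[3]=5)→5c, D[4]=5 ok
k=5 barrier max(L[5]=2,C[4]=8)→8c, D[5]=8 ok
k=6 barrier max(L[6]=3,C[5]=6)→6c, D[6]=3 SHORT
k=7 barrier max(L[7]=8,C[6]=9)→9c, D[7]=9 ok
k=8 barrier C[7]=5→5c, D[8]=5 ok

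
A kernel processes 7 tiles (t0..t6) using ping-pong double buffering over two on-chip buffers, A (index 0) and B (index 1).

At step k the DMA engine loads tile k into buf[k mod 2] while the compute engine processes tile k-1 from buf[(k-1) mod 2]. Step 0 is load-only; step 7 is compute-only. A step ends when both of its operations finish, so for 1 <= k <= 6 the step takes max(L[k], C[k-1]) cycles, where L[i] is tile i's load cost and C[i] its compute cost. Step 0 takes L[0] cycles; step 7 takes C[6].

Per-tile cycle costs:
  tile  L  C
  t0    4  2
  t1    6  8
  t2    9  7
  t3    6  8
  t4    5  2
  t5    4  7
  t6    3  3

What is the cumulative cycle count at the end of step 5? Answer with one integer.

k=0 load=t0/4c comp=- wait=4 total=4
k=1 load=t1/6c comp=t0/2c wait=6 total=10
k=2 load=t2/9c comp=t1/8c wait=9 total=19
k=3 load=t3/6c comp=t2/7c wait=7 total=26
k=4 load=t4/5c comp=t3/8c wait=8 total=34
k=5 load=t5/4c comp=t4/2c wait=4 total=38
k=6 load=t6/3c comp=t5/7c wait=7 total=45
k=7 load=- comp=t6/3c wait=3 total=48

end_cycle[5] = 38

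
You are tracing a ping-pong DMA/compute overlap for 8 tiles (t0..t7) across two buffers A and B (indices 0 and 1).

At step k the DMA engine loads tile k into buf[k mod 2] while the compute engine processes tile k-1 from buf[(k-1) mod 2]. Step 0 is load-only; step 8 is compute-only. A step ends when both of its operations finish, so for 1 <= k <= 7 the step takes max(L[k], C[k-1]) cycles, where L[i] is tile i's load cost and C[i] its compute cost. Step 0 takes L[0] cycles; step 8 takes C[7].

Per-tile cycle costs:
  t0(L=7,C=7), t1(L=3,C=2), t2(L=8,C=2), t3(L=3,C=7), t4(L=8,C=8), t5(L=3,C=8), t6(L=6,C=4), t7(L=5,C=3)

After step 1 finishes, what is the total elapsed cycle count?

k=0 load=t0/7c comp=- wait=7 total=7
k=1 load=t1/3c comp=t0/7c wait=7 total=14
k=2 load=t2/8c comp=t1/2c wait=8 total=22
k=3 load=t3/3c comp=t2/2c wait=3 total=25
k=4 load=t4/8c comp=t3/7c wait=8 total=33
k=5 load=t5/3c comp=t4/8c wait=8 total=41
k=6 load=t6/6c comp=t5/8c wait=8 total=49
k=7 load=t7/5c comp=t6/4c wait=5 total=54
k=8 load=- comp=t7/3c wait=3 total=57

end_cycle[1] = 14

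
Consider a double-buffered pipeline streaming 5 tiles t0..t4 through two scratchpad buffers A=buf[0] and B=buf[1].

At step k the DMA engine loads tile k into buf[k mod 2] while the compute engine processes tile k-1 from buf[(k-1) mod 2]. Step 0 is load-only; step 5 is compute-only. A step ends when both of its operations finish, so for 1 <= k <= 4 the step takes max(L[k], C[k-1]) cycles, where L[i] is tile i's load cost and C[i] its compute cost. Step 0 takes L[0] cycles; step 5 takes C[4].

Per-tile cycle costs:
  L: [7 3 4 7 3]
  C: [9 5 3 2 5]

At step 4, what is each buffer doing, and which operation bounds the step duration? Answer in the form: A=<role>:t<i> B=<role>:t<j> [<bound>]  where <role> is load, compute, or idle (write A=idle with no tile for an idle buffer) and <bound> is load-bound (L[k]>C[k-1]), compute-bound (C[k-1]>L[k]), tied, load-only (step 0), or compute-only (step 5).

step 4: A=load:t4 B=compute:t3 [load-bound]

  0. 7=7c; end=7; A:t0 B:-
  1. max(3,9)=9c; end=16; A:t0 B:t1
  2. max(4,5)=5c; end=21; A:t2 B:t1
  3. max(7,3)=7c; end=28; A:t2 B:t3
  4. max(3,2)=3c; end=31; A:t4 B:t3
  5. 5=5c; end=36; A:t4 B:t3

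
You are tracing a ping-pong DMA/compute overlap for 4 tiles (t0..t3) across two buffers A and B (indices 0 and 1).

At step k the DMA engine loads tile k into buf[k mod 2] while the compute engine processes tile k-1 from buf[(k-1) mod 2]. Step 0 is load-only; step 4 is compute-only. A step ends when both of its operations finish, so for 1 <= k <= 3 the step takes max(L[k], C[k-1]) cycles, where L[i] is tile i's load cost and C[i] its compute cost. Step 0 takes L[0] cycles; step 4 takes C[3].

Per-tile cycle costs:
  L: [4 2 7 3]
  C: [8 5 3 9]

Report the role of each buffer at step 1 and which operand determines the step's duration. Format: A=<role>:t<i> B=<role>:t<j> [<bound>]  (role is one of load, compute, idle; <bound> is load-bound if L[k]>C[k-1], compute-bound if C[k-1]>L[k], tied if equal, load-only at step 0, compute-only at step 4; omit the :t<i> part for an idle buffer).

k=0 load=t0/4c comp=- wait=4 total=4
k=1 load=t1/2c comp=t0/8c wait=8 total=12
k=2 load=t2/7c comp=t1/5c wait=7 total=19
k=3 load=t3/3c comp=t2/3c wait=3 total=22
k=4 load=- comp=t3/9c wait=9 total=31

step 1: A=compute:t0 B=load:t1 [compute-bound]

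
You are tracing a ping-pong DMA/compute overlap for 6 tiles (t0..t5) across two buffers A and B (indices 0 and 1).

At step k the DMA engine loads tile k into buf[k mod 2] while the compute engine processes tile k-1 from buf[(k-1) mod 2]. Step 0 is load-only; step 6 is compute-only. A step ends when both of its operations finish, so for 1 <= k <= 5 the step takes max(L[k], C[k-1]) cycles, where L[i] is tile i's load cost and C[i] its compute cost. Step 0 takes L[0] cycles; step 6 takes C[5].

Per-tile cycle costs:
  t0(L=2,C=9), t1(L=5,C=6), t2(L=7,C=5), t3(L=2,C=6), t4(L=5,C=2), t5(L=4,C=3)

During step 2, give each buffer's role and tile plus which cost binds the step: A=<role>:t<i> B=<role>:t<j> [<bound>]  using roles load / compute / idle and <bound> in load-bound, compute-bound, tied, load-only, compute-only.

step 0: L[0]=2 → dur=2, Σ=2 | A=load:t0 B=idle [load-only]
step 1: L[1]=5 C[0]=9 → dur=9, Σ=11 | A=compute:t0 B=load:t1 [compute-bound]
step 2: L[2]=7 C[1]=6 → dur=7, Σ=18 | A=load:t2 B=compute:t1 [load-bound]
step 3: L[3]=2 C[2]=5 → dur=5, Σ=23 | A=compute:t2 B=load:t3 [compute-bound]
step 4: L[4]=5 C[3]=6 → dur=6, Σ=29 | A=load:t4 B=compute:t3 [compute-bound]
step 5: L[5]=4 C[4]=2 → dur=4, Σ=33 | A=compute:t4 B=load:t5 [load-bound]
step 6: C[5]=3 → dur=3, Σ=36 | A=idle B=compute:t5 [compute-only]

step 2: A=load:t2 B=compute:t1 [load-bound]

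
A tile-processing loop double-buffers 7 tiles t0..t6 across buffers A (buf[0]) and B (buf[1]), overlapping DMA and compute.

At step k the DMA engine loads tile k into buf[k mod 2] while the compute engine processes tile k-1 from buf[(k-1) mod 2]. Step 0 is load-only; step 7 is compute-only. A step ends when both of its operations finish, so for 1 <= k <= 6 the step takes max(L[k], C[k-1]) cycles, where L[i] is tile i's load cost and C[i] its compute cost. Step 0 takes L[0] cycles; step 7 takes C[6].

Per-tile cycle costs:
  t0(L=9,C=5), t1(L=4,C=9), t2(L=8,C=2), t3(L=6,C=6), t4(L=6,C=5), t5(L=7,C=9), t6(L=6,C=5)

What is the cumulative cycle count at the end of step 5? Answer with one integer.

end_cycle[5] = 42

k=0 load=t0/9c comp=- wait=9 total=9
k=1 load=t1/4c comp=t0/5c wait=5 total=14
k=2 load=t2/8c comp=t1/9c wait=9 total=23
k=3 load=t3/6c comp=t2/2c wait=6 total=29
k=4 load=t4/6c comp=t3/6c wait=6 total=35
k=5 load=t5/7c comp=t4/5c wait=7 total=42
k=6 load=t6/6c comp=t5/9c wait=9 total=51
k=7 load=- comp=t6/5c wait=5 total=56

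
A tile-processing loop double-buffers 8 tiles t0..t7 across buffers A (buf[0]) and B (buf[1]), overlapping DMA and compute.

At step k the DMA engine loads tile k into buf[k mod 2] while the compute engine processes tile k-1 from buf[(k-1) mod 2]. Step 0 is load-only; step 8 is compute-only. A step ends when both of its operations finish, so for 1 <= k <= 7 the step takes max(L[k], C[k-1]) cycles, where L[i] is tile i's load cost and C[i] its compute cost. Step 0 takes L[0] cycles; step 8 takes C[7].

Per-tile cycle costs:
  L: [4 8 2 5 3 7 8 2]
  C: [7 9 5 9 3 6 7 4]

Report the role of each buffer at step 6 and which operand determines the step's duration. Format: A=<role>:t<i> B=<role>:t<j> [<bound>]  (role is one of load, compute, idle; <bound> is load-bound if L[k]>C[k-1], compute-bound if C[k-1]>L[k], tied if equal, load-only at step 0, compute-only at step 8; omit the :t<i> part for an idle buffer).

step 6: A=load:t6 B=compute:t5 [load-bound]

k=0 load=t0/4c comp=- wait=4 total=4
k=1 load=t1/8c comp=t0/7c wait=8 total=12
k=2 load=t2/2c comp=t1/9c wait=9 total=21
k=3 load=t3/5c comp=t2/5c wait=5 total=26
k=4 load=t4/3c comp=t3/9c wait=9 total=35
k=5 load=t5/7c comp=t4/3c wait=7 total=42
k=6 load=t6/8c comp=t5/6c wait=8 total=50
k=7 load=t7/2c comp=t6/7c wait=7 total=57
k=8 load=- comp=t7/4c wait=4 total=61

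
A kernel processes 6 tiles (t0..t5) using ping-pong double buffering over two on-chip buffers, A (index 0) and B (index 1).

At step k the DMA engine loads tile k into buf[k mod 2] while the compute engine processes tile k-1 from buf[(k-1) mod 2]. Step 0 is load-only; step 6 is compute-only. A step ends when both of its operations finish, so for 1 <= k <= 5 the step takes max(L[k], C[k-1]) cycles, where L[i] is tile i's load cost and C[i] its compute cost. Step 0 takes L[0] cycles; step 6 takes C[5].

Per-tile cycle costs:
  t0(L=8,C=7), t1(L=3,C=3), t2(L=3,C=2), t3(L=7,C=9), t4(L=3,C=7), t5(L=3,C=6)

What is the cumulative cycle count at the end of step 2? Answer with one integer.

end_cycle[2] = 18

k=0 load=t0/8c comp=- wait=8 total=8
k=1 load=t1/3c comp=t0/7c wait=7 total=15
k=2 load=t2/3c comp=t1/3c wait=3 total=18
k=3 load=t3/7c comp=t2/2c wait=7 total=25
k=4 load=t4/3c comp=t3/9c wait=9 total=34
k=5 load=t5/3c comp=t4/7c wait=7 total=41
k=6 load=- comp=t5/6c wait=6 total=47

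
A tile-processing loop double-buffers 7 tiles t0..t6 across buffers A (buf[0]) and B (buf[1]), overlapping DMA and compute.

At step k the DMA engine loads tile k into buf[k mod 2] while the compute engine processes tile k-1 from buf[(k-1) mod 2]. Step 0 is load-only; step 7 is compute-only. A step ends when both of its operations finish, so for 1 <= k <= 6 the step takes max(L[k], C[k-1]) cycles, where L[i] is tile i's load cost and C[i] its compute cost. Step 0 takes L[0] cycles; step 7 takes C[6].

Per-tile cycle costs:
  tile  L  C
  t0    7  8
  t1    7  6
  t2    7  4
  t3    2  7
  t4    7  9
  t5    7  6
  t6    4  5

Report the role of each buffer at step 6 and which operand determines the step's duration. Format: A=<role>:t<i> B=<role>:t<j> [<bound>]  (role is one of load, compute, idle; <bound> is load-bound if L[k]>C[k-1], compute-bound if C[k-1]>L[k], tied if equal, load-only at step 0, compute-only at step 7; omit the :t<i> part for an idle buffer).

step 6: A=load:t6 B=compute:t5 [compute-bound]

[0] DMA t0→A (7c) ∥ CU idle ⇒ 7c, clock 7
[1] DMA t1→B (7c) ∥ CU A:t0 (8c) ⇒ 8c, clock 15
[2] DMA t2→A (7c) ∥ CU B:t1 (6c) ⇒ 7c, clock 22
[3] DMA t3→B (2c) ∥ CU A:t2 (4c) ⇒ 4c, clock 26
[4] DMA t4→A (7c) ∥ CU B:t3 (7c) ⇒ 7c, clock 33
[5] DMA t5→B (7c) ∥ CU A:t4 (9c) ⇒ 9c, clock 42
[6] DMA t6→A (4c) ∥ CU B:t5 (6c) ⇒ 6c, clock 48
[7] DMA idle ∥ CU A:t6 (5c) ⇒ 5c, clock 53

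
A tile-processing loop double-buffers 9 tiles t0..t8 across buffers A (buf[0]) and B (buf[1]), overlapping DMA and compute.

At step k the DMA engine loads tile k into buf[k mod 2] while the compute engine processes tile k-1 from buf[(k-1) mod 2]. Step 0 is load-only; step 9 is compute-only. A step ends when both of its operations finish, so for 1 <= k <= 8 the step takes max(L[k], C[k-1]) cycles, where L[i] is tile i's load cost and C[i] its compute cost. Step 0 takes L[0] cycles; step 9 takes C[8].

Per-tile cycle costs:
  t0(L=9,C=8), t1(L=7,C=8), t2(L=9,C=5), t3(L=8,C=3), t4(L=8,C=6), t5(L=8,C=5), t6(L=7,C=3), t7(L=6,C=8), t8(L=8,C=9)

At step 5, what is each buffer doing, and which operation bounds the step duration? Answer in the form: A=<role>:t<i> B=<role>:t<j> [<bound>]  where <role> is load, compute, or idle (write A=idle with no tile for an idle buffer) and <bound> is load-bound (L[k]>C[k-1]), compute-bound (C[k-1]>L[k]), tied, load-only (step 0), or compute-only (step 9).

step 5: A=compute:t4 B=load:t5 [load-bound]

step 0: L[0]=9 → dur=9, Σ=9 | A=load:t0 B=idle [load-only]
step 1: L[1]=7 C[0]=8 → dur=8, Σ=17 | A=compute:t0 B=load:t1 [compute-bound]
step 2: L[2]=9 C[1]=8 → dur=9, Σ=26 | A=load:t2 B=compute:t1 [load-bound]
step 3: L[3]=8 C[2]=5 → dur=8, Σ=34 | A=compute:t2 B=load:t3 [load-bound]
step 4: L[4]=8 C[3]=3 → dur=8, Σ=42 | A=load:t4 B=compute:t3 [load-bound]
step 5: L[5]=8 C[4]=6 → dur=8, Σ=50 | A=compute:t4 B=load:t5 [load-bound]
step 6: L[6]=7 C[5]=5 → dur=7, Σ=57 | A=load:t6 B=compute:t5 [load-bound]
step 7: L[7]=6 C[6]=3 → dur=6, Σ=63 | A=compute:t6 B=load:t7 [load-bound]
step 8: L[8]=8 C[7]=8 → dur=8, Σ=71 | A=load:t8 B=compute:t7 [tied]
step 9: C[8]=9 → dur=9, Σ=80 | A=compute:t8 B=idle [compute-only]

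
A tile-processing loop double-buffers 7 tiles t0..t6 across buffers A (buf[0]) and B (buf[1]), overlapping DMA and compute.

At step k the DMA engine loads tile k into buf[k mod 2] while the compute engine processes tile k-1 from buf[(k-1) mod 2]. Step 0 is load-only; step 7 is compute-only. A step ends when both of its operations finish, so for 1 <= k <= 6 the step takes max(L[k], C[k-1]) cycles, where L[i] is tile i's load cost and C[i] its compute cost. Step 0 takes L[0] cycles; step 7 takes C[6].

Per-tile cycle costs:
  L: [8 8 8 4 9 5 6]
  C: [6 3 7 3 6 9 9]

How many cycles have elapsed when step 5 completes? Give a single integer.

  0. 8=8c; end=8; A:t0 B:-
  1. max(8,6)=8c; end=16; A:t0 B:t1
  2. max(8,3)=8c; end=24; A:t2 B:t1
  3. max(4,7)=7c; end=31; A:t2 B:t3
  4. max(9,3)=9c; end=40; A:t4 B:t3
  5. max(5,6)=6c; end=46; A:t4 B:t5
  6. max(6,9)=9c; end=55; A:t6 B:t5
  7. 9=9c; end=64; A:t6 B:t5

end_cycle[5] = 46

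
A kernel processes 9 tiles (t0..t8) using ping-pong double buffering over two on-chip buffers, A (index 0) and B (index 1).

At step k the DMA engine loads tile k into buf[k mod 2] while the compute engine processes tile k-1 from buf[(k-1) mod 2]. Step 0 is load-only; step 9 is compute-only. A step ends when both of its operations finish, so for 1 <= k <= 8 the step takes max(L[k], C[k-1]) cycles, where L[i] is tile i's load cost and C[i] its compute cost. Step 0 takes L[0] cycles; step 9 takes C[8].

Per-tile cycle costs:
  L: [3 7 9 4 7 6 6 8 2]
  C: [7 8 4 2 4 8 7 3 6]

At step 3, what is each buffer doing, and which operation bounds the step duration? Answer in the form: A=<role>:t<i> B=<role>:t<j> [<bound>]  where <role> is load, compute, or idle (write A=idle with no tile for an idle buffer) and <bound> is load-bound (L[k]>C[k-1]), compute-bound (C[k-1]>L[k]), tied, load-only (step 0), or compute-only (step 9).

step 3: A=compute:t2 B=load:t3 [tied]

  0. 3=3c; end=3; A:t0 B:-
  1. max(7,7)=7c; end=10; A:t0 B:t1
  2. max(9,8)=9c; end=19; A:t2 B:t1
  3. max(4,4)=4c; end=23; A:t2 B:t3
  4. max(7,2)=7c; end=30; A:t4 B:t3
  5. max(6,4)=6c; end=36; A:t4 B:t5
  6. max(6,8)=8c; end=44; A:t6 B:t5
  7. max(8,7)=8c; end=52; A:t6 B:t7
  8. max(2,3)=3c; end=55; A:t8 B:t7
  9. 6=6c; end=61; A:t8 B:t7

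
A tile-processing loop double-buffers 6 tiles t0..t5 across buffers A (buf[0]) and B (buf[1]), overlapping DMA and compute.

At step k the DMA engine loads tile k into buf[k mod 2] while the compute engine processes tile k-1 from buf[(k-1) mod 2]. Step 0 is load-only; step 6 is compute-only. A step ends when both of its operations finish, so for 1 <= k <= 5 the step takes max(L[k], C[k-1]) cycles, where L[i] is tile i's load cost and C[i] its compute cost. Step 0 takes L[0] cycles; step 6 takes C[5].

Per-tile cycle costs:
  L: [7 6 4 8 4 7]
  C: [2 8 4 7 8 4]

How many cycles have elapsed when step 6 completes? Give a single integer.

end_cycle[6] = 48

[0] DMA t0→A (7c) ∥ CU idle ⇒ 7c, clock 7
[1] DMA t1→B (6c) ∥ CU A:t0 (2c) ⇒ 6c, clock 13
[2] DMA t2→A (4c) ∥ CU B:t1 (8c) ⇒ 8c, clock 21
[3] DMA t3→B (8c) ∥ CU A:t2 (4c) ⇒ 8c, clock 29
[4] DMA t4→A (4c) ∥ CU B:t3 (7c) ⇒ 7c, clock 36
[5] DMA t5→B (7c) ∥ CU A:t4 (8c) ⇒ 8c, clock 44
[6] DMA idle ∥ CU B:t5 (4c) ⇒ 4c, clock 48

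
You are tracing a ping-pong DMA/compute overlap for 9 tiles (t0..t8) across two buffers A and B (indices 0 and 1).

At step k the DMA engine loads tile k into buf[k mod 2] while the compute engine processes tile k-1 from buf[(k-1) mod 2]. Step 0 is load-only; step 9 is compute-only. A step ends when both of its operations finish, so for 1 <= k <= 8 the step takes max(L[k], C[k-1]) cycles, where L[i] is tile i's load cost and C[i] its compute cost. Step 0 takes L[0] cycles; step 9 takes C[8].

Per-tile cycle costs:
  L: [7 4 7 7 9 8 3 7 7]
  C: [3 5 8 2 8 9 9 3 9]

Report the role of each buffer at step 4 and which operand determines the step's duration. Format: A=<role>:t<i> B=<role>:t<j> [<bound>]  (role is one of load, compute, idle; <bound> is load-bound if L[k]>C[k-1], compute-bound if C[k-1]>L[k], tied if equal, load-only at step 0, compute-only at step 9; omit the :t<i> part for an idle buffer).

step 4: A=load:t4 B=compute:t3 [load-bound]

k=0 load=t0/7c comp=- wait=7 total=7
k=1 load=t1/4c comp=t0/3c wait=4 total=11
k=2 load=t2/7c comp=t1/5c wait=7 total=18
k=3 load=t3/7c comp=t2/8c wait=8 total=26
k=4 load=t4/9c comp=t3/2c wait=9 total=35
k=5 load=t5/8c comp=t4/8c wait=8 total=43
k=6 load=t6/3c comp=t5/9c wait=9 total=52
k=7 load=t7/7c comp=t6/9c wait=9 total=61
k=8 load=t8/7c comp=t7/3c wait=7 total=68
k=9 load=- comp=t8/9c wait=9 total=77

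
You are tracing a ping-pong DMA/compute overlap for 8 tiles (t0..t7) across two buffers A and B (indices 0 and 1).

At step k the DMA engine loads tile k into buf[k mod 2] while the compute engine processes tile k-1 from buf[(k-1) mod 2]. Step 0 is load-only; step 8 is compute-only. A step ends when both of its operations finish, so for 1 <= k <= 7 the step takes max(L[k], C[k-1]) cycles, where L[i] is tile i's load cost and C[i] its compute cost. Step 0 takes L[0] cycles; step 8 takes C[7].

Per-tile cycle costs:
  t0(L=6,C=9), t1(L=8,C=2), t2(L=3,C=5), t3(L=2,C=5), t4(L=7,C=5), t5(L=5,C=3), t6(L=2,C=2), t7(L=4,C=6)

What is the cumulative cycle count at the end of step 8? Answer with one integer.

end_cycle[8] = 48

[0] DMA t0→A (6c) ∥ CU idle ⇒ 6c, clock 6
[1] DMA t1→B (8c) ∥ CU A:t0 (9c) ⇒ 9c, clock 15
[2] DMA t2→A (3c) ∥ CU B:t1 (2c) ⇒ 3c, clock 18
[3] DMA t3→B (2c) ∥ CU A:t2 (5c) ⇒ 5c, clock 23
[4] DMA t4→A (7c) ∥ CU B:t3 (5c) ⇒ 7c, clock 30
[5] DMA t5→B (5c) ∥ CU A:t4 (5c) ⇒ 5c, clock 35
[6] DMA t6→A (2c) ∥ CU B:t5 (3c) ⇒ 3c, clock 38
[7] DMA t7→B (4c) ∥ CU A:t6 (2c) ⇒ 4c, clock 42
[8] DMA idle ∥ CU B:t7 (6c) ⇒ 6c, clock 48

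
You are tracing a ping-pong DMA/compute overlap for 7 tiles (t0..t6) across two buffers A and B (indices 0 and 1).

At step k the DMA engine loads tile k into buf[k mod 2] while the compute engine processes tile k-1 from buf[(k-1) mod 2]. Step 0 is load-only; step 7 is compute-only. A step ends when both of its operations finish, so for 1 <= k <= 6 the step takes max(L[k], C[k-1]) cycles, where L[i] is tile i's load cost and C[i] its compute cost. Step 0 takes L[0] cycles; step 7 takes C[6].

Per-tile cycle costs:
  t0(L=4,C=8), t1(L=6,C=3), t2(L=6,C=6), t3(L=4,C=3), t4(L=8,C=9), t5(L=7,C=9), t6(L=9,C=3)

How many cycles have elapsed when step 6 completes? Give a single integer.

  0. 4=4c; end=4; A:t0 B:-
  1. max(6,8)=8c; end=12; A:t0 B:t1
  2. max(6,3)=6c; end=18; A:t2 B:t1
  3. max(4,6)=6c; end=24; A:t2 B:t3
  4. max(8,3)=8c; end=32; A:t4 B:t3
  5. max(7,9)=9c; end=41; A:t4 B:t5
  6. max(9,9)=9c; end=50; A:t6 B:t5
  7. 3=3c; end=53; A:t6 B:t5

end_cycle[6] = 50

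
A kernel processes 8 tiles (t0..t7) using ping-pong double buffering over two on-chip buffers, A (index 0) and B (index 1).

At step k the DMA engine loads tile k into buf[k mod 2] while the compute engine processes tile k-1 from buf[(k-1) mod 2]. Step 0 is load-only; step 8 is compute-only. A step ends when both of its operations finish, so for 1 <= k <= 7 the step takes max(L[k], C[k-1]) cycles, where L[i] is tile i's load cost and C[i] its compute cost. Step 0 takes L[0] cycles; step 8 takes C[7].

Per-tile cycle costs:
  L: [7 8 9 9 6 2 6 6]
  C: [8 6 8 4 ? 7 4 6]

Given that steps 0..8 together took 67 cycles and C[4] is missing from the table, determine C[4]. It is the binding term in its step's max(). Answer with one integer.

C[4] = 9

step 0 | dur = L[0]=7 = 7
step 1 | dur = max(L[1]=8, C[0]=8) = 8
step 2 | dur = max(L[2]=9, C[1]=6) = 9
step 3 | dur = max(L[3]=9, C[2]=8) = 9
step 4 | dur = max(L[4]=6, C[3]=4) = 6
step 5 | dur = max(L[5]=2, C[4]=?) = C[4]  (unknown; binding)
step 6 | dur = max(L[6]=6, C[5]=7) = 7
step 7 | dur = max(L[7]=6, C[6]=4) = 6
step 8 | dur = C[7]=6 = 6
sum of known step durations = 58
dur[5] = total - known = 67 - 58 = 9
C[4] is the binding max in step 5, so C[4] = dur[5] = 9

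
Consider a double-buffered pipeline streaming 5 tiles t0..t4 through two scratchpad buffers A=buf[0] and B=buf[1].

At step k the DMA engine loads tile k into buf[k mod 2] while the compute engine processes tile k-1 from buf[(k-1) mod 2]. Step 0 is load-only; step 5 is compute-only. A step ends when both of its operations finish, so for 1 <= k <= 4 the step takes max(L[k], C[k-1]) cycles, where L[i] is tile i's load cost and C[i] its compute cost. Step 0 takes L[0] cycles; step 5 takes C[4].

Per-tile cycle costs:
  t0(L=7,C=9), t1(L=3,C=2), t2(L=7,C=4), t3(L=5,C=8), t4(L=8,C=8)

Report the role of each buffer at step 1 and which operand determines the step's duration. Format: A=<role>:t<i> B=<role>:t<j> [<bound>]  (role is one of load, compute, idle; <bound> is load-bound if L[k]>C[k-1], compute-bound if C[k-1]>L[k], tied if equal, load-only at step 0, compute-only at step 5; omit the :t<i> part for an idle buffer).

  0. 7=7c; end=7; A:t0 B:-
  1. max(3,9)=9c; end=16; A:t0 B:t1
  2. max(7,2)=7c; end=23; A:t2 B:t1
  3. max(5,4)=5c; end=28; A:t2 B:t3
  4. max(8,8)=8c; end=36; A:t4 B:t3
  5. 8=8c; end=44; A:t4 B:t3

step 1: A=compute:t0 B=load:t1 [compute-bound]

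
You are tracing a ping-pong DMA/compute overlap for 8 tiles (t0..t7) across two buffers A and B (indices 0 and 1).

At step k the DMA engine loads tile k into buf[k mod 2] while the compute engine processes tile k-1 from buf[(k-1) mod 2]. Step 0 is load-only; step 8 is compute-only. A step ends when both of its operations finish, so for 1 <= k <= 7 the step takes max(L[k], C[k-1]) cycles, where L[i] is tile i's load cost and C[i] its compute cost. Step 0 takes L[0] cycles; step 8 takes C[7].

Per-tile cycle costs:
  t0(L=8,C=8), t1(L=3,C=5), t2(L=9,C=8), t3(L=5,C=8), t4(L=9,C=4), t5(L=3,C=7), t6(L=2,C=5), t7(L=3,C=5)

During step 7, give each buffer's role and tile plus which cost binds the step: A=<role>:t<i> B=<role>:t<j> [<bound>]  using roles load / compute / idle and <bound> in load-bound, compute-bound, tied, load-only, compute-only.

step 7: A=compute:t6 B=load:t7 [compute-bound]

k=0 load=t0/8c comp=- wait=8 total=8
k=1 load=t1/3c comp=t0/8c wait=8 total=16
k=2 load=t2/9c comp=t1/5c wait=9 total=25
k=3 load=t3/5c comp=t2/8c wait=8 total=33
k=4 load=t4/9c comp=t3/8c wait=9 total=42
k=5 load=t5/3c comp=t4/4c wait=4 total=46
k=6 load=t6/2c comp=t5/7c wait=7 total=53
k=7 load=t7/3c comp=t6/5c wait=5 total=58
k=8 load=- comp=t7/5c wait=5 total=63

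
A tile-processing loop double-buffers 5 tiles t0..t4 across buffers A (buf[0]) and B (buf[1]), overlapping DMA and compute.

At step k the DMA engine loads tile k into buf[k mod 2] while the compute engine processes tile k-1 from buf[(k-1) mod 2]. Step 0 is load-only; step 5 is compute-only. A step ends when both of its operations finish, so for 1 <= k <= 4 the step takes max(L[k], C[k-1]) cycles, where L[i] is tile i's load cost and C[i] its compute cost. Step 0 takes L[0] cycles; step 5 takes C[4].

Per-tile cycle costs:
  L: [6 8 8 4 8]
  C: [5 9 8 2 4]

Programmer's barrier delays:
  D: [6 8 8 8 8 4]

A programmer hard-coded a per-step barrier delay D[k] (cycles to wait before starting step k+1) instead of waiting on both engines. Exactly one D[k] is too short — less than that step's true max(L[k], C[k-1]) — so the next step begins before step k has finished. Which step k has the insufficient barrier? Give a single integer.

hazard at step 2

[0] required=L[0]=6=6 vs D=6 ok
[1] required=max(L[1]=8,C[0]=5)=8 vs D=8 ok
[2] required=max(L[2]=8,C[1]=9)=9 vs D=8 SHORT
[3] required=max(L[3]=4,C[2]=8)=8 vs D=8 ok
[4] required=max(L[4]=8,C[3]=2)=8 vs D=8 ok
[5] required=C[4]=4=4 vs D=4 ok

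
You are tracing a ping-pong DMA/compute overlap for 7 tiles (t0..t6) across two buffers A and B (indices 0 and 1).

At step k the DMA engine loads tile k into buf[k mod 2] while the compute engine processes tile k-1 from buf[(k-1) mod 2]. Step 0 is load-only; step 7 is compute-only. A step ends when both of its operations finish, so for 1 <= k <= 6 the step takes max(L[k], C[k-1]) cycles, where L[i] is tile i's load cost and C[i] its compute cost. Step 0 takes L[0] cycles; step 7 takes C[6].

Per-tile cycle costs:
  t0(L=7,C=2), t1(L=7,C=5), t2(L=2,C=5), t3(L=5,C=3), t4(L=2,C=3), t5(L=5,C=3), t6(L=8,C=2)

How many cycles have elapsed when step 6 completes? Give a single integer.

end_cycle[6] = 40

k=0 load=t0/7c comp=- wait=7 total=7
k=1 load=t1/7c comp=t0/2c wait=7 total=14
k=2 load=t2/2c comp=t1/5c wait=5 total=19
k=3 load=t3/5c comp=t2/5c wait=5 total=24
k=4 load=t4/2c comp=t3/3c wait=3 total=27
k=5 load=t5/5c comp=t4/3c wait=5 total=32
k=6 load=t6/8c comp=t5/3c wait=8 total=40
k=7 load=- comp=t6/2c wait=2 total=42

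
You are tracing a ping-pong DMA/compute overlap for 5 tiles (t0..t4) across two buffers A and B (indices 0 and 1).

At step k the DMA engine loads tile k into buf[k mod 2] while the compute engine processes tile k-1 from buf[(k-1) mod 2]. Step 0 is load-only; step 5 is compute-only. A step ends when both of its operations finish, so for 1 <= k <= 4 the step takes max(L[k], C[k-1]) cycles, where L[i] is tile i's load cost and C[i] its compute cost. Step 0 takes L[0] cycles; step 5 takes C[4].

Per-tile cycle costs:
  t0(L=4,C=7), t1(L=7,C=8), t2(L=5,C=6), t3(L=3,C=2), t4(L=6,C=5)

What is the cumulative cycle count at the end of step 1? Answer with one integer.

end_cycle[1] = 11

[0] DMA t0→A (4c) ∥ CU idle ⇒ 4c, clock 4
[1] DMA t1→B (7c) ∥ CU A:t0 (7c) ⇒ 7c, clock 11
[2] DMA t2→A (5c) ∥ CU B:t1 (8c) ⇒ 8c, clock 19
[3] DMA t3→B (3c) ∥ CU A:t2 (6c) ⇒ 6c, clock 25
[4] DMA t4→A (6c) ∥ CU B:t3 (2c) ⇒ 6c, clock 31
[5] DMA idle ∥ CU A:t4 (5c) ⇒ 5c, clock 36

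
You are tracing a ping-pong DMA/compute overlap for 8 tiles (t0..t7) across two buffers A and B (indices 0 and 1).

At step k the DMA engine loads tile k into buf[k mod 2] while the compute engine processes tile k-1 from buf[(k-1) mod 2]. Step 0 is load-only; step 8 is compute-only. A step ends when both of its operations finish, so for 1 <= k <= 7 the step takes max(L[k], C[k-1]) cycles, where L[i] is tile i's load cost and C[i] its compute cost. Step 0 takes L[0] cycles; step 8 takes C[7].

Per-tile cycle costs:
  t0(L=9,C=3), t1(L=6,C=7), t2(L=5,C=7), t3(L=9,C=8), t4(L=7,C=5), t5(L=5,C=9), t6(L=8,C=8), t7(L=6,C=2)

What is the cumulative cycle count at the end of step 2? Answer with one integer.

k=0 load=t0/9c comp=- wait=9 total=9
k=1 load=t1/6c comp=t0/3c wait=6 total=15
k=2 load=t2/5c comp=t1/7c wait=7 total=22
k=3 load=t3/9c comp=t2/7c wait=9 total=31
k=4 load=t4/7c comp=t3/8c wait=8 total=39
k=5 load=t5/5c comp=t4/5c wait=5 total=44
k=6 load=t6/8c comp=t5/9c wait=9 total=53
k=7 load=t7/6c comp=t6/8c wait=8 total=61
k=8 load=- comp=t7/2c wait=2 total=63

end_cycle[2] = 22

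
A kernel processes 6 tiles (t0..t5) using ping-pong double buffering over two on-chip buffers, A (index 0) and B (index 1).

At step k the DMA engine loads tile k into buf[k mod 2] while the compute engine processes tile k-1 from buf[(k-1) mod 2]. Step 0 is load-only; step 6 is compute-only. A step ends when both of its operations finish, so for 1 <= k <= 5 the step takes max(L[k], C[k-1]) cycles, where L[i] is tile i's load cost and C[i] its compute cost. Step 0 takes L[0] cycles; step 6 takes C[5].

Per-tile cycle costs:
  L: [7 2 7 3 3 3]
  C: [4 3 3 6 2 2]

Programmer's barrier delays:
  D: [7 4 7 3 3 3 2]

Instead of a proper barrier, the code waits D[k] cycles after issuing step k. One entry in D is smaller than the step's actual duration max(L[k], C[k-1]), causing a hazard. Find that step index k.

[0] required=L[0]=7=7 vs D=7 ok
[1] required=max(L[1]=2,C[0]=4)=4 vs D=4 ok
[2] required=max(L[2]=7,C[1]=3)=7 vs D=7 ok
[3] required=max(L[3]=3,C[2]=3)=3 vs D=3 ok
[4] required=max(L[4]=3,C[3]=6)=6 vs D=3 SHORT
[5] required=max(L[5]=3,C[4]=2)=3 vs D=3 ok
[6] required=C[5]=2=2 vs D=2 ok

hazard at step 4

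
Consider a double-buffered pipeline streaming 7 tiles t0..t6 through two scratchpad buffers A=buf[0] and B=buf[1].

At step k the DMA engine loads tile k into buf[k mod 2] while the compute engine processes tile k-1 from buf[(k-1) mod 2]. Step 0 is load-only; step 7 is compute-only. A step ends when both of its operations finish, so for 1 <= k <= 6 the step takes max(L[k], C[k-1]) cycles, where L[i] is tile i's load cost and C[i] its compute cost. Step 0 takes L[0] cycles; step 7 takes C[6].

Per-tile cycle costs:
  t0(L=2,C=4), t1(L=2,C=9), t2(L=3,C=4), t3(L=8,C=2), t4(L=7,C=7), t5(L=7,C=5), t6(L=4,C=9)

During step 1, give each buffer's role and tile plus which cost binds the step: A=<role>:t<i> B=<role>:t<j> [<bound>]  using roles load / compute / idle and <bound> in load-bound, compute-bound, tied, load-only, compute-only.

[0] DMA t0→A (2c) ∥ CU idle ⇒ 2c, clock 2
[1] DMA t1→B (2c) ∥ CU A:t0 (4c) ⇒ 4c, clock 6
[2] DMA t2→A (3c) ∥ CU B:t1 (9c) ⇒ 9c, clock 15
[3] DMA t3→B (8c) ∥ CU A:t2 (4c) ⇒ 8c, clock 23
[4] DMA t4→A (7c) ∥ CU B:t3 (2c) ⇒ 7c, clock 30
[5] DMA t5→B (7c) ∥ CU A:t4 (7c) ⇒ 7c, clock 37
[6] DMA t6→A (4c) ∥ CU B:t5 (5c) ⇒ 5c, clock 42
[7] DMA idle ∥ CU A:t6 (9c) ⇒ 9c, clock 51

step 1: A=compute:t0 B=load:t1 [compute-bound]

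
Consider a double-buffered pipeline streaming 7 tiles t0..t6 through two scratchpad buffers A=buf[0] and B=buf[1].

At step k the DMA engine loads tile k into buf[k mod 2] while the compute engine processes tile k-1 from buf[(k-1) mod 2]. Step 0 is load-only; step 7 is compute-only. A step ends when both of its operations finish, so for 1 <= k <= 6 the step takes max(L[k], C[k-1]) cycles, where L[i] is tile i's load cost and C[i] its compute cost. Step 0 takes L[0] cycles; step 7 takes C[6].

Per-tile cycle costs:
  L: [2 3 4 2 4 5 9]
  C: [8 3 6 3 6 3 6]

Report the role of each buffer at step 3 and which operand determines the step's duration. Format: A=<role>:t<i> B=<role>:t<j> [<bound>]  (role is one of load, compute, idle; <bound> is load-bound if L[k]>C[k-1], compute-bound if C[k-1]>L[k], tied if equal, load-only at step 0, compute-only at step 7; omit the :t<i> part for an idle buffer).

step 3: A=compute:t2 B=load:t3 [compute-bound]

  0. 2=2c; end=2; A:t0 B:-
  1. max(3,8)=8c; end=10; A:t0 B:t1
  2. max(4,3)=4c; end=14; A:t2 B:t1
  3. max(2,6)=6c; end=20; A:t2 B:t3
  4. max(4,3)=4c; end=24; A:t4 B:t3
  5. max(5,6)=6c; end=30; A:t4 B:t5
  6. max(9,3)=9c; end=39; A:t6 B:t5
  7. 6=6c; end=45; A:t6 B:t5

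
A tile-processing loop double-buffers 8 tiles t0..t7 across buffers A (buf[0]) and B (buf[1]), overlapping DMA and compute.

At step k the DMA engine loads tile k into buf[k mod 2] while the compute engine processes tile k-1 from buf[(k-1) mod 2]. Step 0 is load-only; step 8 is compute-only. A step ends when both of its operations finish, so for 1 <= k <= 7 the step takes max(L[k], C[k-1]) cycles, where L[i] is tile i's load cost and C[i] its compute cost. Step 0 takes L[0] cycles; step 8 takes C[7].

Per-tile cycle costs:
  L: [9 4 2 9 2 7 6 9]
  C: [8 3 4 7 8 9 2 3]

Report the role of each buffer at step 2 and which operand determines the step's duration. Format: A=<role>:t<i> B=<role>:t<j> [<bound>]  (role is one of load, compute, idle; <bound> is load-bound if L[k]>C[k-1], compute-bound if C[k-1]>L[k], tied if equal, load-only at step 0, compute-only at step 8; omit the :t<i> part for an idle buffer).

  0. 9=9c; end=9; A:t0 B:-
  1. max(4,8)=8c; end=17; A:t0 B:t1
  2. max(2,3)=3c; end=20; A:t2 B:t1
  3. max(9,4)=9c; end=29; A:t2 B:t3
  4. max(2,7)=7c; end=36; A:t4 B:t3
  5. max(7,8)=8c; end=44; A:t4 B:t5
  6. max(6,9)=9c; end=53; A:t6 B:t5
  7. max(9,2)=9c; end=62; A:t6 B:t7
  8. 3=3c; end=65; A:t6 B:t7

step 2: A=load:t2 B=compute:t1 [compute-bound]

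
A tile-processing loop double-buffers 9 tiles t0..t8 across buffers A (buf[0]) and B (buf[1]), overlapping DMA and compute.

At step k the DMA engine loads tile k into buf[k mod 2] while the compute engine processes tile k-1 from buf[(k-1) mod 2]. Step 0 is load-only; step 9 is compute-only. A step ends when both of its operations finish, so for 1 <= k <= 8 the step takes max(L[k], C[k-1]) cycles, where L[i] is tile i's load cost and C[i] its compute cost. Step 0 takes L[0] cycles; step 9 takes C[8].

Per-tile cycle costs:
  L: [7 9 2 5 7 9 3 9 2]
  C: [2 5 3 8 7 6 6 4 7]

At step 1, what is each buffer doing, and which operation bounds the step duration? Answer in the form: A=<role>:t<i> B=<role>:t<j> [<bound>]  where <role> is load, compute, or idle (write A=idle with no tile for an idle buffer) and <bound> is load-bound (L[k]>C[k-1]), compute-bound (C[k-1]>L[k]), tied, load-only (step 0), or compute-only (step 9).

step 1: A=compute:t0 B=load:t1 [load-bound]

[0] DMA t0→A (7c) ∥ CU idle ⇒ 7c, clock 7
[1] DMA t1→B (9c) ∥ CU A:t0 (2c) ⇒ 9c, clock 16
[2] DMA t2→A (2c) ∥ CU B:t1 (5c) ⇒ 5c, clock 21
[3] DMA t3→B (5c) ∥ CU A:t2 (3c) ⇒ 5c, clock 26
[4] DMA t4→A (7c) ∥ CU B:t3 (8c) ⇒ 8c, clock 34
[5] DMA t5→B (9c) ∥ CU A:t4 (7c) ⇒ 9c, clock 43
[6] DMA t6→A (3c) ∥ CU B:t5 (6c) ⇒ 6c, clock 49
[7] DMA t7→B (9c) ∥ CU A:t6 (6c) ⇒ 9c, clock 58
[8] DMA t8→A (2c) ∥ CU B:t7 (4c) ⇒ 4c, clock 62
[9] DMA idle ∥ CU A:t8 (7c) ⇒ 7c, clock 69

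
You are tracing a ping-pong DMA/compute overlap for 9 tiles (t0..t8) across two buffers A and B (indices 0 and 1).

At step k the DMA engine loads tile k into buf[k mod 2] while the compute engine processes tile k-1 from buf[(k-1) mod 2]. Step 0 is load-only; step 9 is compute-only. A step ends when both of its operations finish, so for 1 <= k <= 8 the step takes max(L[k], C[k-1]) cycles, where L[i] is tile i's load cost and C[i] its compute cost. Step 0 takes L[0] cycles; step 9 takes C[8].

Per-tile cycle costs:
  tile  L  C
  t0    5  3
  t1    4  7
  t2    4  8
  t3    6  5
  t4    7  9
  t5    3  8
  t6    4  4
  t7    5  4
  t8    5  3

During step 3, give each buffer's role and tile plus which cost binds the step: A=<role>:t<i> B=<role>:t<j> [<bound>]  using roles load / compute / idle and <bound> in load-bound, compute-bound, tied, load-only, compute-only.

[0] DMA t0→A (5c) ∥ CU idle ⇒ 5c, clock 5
[1] DMA t1→B (4c) ∥ CU A:t0 (3c) ⇒ 4c, clock 9
[2] DMA t2→A (4c) ∥ CU B:t1 (7c) ⇒ 7c, clock 16
[3] DMA t3→B (6c) ∥ CU A:t2 (8c) ⇒ 8c, clock 24
[4] DMA t4→A (7c) ∥ CU B:t3 (5c) ⇒ 7c, clock 31
[5] DMA t5→B (3c) ∥ CU A:t4 (9c) ⇒ 9c, clock 40
[6] DMA t6→A (4c) ∥ CU B:t5 (8c) ⇒ 8c, clock 48
[7] DMA t7→B (5c) ∥ CU A:t6 (4c) ⇒ 5c, clock 53
[8] DMA t8→A (5c) ∥ CU B:t7 (4c) ⇒ 5c, clock 58
[9] DMA idle ∥ CU A:t8 (3c) ⇒ 3c, clock 61

step 3: A=compute:t2 B=load:t3 [compute-bound]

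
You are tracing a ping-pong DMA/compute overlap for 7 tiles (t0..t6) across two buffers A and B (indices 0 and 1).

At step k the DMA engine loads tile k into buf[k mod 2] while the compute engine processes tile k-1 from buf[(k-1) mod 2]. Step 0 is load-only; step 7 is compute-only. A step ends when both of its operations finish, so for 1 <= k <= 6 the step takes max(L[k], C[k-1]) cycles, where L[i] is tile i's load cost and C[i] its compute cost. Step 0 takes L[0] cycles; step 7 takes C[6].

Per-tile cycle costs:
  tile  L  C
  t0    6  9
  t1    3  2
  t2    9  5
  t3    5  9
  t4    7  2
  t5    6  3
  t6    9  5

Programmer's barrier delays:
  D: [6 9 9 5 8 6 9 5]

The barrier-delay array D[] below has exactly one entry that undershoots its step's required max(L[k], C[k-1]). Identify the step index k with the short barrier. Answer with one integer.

step 0: need L[0]=6 = 6; D[0]=6 ok
step 1: need max(L[1]=3,C[0]=9) = 9; D[1]=9 ok
step 2: need max(L[2]=9,C[1]=2) = 9; D[2]=9 ok
step 3: need max(L[3]=5,C[2]=5) = 5; D[3]=5 ok
step 4: need max(L[4]=7,C[3]=9) = 9; D[4]=8 SHORT
step 5: need max(L[5]=6,C[4]=2) = 6; D[5]=6 ok
step 6: need max(L[6]=9,C[5]=3) = 9; D[6]=9 ok
step 7: need C[6]=5 = 5; D[7]=5 ok

hazard at step 4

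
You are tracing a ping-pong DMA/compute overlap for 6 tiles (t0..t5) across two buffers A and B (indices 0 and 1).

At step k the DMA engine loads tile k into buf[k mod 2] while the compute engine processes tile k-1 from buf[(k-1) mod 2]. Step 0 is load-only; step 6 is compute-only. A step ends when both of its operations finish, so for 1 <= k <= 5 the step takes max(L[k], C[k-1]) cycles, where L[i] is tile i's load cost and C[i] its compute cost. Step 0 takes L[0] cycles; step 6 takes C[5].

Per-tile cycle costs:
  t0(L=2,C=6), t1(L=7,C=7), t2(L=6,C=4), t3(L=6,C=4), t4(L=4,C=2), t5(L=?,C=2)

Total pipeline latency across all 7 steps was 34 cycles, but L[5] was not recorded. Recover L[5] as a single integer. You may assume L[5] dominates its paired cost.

L[5] = 6

step 0 | dur = L[0]=2 = 2
step 1 | dur = max(L[1]=7, C[0]=6) = 7
step 2 | dur = max(L[2]=6, C[1]=7) = 7
step 3 | dur = max(L[3]=6, C[2]=4) = 6
step 4 | dur = max(L[4]=4, C[3]=4) = 4
step 5 | dur = max(L[5]=?, C[4]=2) = L[5]  (unknown; binding)
step 6 | dur = C[5]=2 = 2
sum of known step durations = 28
dur[5] = total - known = 34 - 28 = 6
L[5] is the binding max in step 5, so L[5] = dur[5] = 6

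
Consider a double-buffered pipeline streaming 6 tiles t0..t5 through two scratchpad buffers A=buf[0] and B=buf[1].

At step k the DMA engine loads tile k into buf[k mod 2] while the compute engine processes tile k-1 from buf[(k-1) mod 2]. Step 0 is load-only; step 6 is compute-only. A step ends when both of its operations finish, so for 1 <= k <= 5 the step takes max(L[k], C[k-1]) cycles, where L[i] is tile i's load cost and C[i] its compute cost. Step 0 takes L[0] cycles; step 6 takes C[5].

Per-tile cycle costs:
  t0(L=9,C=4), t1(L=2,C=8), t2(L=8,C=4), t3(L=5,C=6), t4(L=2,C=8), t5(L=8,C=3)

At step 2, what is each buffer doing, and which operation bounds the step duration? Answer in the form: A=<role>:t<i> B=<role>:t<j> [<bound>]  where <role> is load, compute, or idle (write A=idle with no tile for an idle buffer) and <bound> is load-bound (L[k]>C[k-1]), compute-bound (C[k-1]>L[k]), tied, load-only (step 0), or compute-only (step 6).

[0] DMA t0→A (9c) ∥ CU idle ⇒ 9c, clock 9
[1] DMA t1→B (2c) ∥ CU A:t0 (4c) ⇒ 4c, clock 13
[2] DMA t2→A (8c) ∥ CU B:t1 (8c) ⇒ 8c, clock 21
[3] DMA t3→B (5c) ∥ CU A:t2 (4c) ⇒ 5c, clock 26
[4] DMA t4→A (2c) ∥ CU B:t3 (6c) ⇒ 6c, clock 32
[5] DMA t5→B (8c) ∥ CU A:t4 (8c) ⇒ 8c, clock 40
[6] DMA idle ∥ CU B:t5 (3c) ⇒ 3c, clock 43

step 2: A=load:t2 B=compute:t1 [tied]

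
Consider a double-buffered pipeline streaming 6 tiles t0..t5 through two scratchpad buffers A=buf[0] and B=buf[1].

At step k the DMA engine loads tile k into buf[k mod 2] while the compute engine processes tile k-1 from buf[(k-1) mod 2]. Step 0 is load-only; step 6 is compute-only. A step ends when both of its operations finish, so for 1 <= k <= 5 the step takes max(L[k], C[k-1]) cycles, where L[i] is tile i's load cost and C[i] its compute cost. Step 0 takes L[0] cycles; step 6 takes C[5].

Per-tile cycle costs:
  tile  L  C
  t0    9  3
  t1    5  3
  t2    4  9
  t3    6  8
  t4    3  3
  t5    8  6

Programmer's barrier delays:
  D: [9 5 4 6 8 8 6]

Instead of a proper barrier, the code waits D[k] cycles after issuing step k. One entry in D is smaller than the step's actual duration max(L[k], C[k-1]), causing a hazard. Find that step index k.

hazard at step 3

step 0: need L[0]=9 = 9; D[0]=9 ok
step 1: need max(L[1]=5,C[0]=3) = 5; D[1]=5 ok
step 2: need max(L[2]=4,C[1]=3) = 4; D[2]=4 ok
step 3: need max(L[3]=6,C[2]=9) = 9; D[3]=6 SHORT
step 4: need max(L[4]=3,C[3]=8) = 8; D[4]=8 ok
step 5: need max(L[5]=8,C[4]=3) = 8; D[5]=8 ok
step 6: need C[5]=6 = 6; D[6]=6 ok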